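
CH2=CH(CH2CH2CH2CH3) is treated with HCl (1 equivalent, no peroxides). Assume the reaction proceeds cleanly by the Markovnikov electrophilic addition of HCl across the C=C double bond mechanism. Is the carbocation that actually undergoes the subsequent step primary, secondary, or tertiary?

Step 1: Protonation of the alkene by HCl: the π bond acts as the nucleophile and picks up H⁺, giving the more stable (Markovnikov) secondary carbocation. The H–Cl bond breaks heterolytically, releasing Cl⁻.
No single 1,2-shift to an adjacent carbon would give a more-substituted cation, so no rearrangement occurs.

secondary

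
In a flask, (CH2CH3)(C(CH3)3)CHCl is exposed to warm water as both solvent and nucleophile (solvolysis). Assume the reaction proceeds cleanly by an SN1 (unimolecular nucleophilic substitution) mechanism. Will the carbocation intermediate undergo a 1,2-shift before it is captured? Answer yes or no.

yes

The first-formed carbocation is secondary.
The adjacent tert-butyl carbon has no hydrogen but bears methyl groups; migration of one methyl with its bonding pair (a 1,2-methyl shift) places the charge on a tertiary centre.
Tertiary is more stable than secondary, so the shift occurs.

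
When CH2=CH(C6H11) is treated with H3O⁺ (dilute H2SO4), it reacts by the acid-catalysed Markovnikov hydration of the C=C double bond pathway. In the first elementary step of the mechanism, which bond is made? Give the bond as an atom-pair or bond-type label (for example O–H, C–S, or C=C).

Step 1: Protonation of the alkene by H3O⁺: the π bond acts as the nucleophile and picks up H⁺, giving the more stable (Markovnikov) secondary carbocation. H2O is released.
The bond formed in this step is the C–H bond.

C–H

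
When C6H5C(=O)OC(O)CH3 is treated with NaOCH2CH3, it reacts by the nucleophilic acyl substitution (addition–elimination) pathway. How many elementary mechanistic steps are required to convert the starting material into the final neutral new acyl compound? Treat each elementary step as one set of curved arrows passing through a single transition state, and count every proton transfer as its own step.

2

Step 1: A lone pair on the O of CH3CH2O⁻ attacks the electrophilic acyl carbon; the π(C=O) electrons move onto oxygen, giving a tetrahedral intermediate.
Step 2: Elimination step: re-formation of the carbonyl π bond drives out CH3CO2⁻, giving the new acyl compound.
Total: 2 elementary steps.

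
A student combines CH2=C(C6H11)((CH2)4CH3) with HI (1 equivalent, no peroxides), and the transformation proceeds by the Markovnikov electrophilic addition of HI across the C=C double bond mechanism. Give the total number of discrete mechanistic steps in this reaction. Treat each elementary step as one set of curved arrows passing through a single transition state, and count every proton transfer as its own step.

Step 1: The π electrons of the C=C bond attack a proton of HI; Markovnikov addition places the new C–H on the less-substituted alkene carbon, so the positive charge ends up on the more-substituted carbon — a tertiary carbocation. The H–I bond breaks heterolytically, releasing I⁻.
(No 1,2-shift: no single shift to an adjacent carbon would give a more stable cation.)
Step 2: I⁻ captures the cation: a lone pair on I⁻ fills the empty p orbital, producing the alkyl halide product.
Total: 2 elementary steps.

2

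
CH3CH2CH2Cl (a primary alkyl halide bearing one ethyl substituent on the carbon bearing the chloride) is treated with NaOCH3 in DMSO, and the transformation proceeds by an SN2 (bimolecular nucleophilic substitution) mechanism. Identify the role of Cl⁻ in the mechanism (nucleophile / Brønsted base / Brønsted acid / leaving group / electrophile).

Step 1: The methoxide nucleophile donates a lone pair from O to the α-carbon in a backside attack; simultaneously the C–Cl σ-bond breaks and both of its electrons leave with Cl⁻. One concerted step with inversion of configuration.
Cl⁻ departs with both electrons of the breaking σ-bond — that is the definition of a leaving group.

leaving group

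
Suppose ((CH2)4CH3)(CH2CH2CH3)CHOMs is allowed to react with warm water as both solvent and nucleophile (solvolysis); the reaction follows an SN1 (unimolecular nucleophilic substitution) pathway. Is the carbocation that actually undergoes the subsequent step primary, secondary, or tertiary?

Step 1: Rate-determining heterolysis of the C–O bond gives MsO⁻ and a secondary carbocation.
No single 1,2-shift to an adjacent carbon would give a more-substituted cation, so no rearrangement occurs.

secondary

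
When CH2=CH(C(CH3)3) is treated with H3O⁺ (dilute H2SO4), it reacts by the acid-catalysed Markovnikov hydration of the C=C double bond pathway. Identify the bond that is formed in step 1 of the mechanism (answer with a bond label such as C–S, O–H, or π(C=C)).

Step 1: Electrophilic addition begins with the π(C=C) electrons forming a bond to the proton of H3O⁺. Following Markovnikov's rule, the resulting cation is secondary. H2O is released.
The bond formed in this step is the C–H bond.

C–H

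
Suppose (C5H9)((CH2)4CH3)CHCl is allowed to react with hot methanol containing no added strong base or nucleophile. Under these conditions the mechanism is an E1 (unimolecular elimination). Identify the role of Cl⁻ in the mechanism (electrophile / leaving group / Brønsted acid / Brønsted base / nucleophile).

leaving group

Step 1: The C–Cl bond breaks with both electrons going to the chloride; Cl⁻ leaves and a secondary carbocation remains.
Cl⁻ departs with both electrons of the breaking σ-bond — that is the definition of a leaving group.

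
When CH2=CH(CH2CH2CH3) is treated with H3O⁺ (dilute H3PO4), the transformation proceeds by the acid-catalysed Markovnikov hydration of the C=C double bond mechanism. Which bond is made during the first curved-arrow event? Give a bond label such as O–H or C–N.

Step 1: Protonation of the alkene by H3O⁺: the π bond acts as the nucleophile and picks up H⁺, giving the more stable (Markovnikov) secondary carbocation. H2O is released.
The bond formed in this step is the C–H bond.

C–H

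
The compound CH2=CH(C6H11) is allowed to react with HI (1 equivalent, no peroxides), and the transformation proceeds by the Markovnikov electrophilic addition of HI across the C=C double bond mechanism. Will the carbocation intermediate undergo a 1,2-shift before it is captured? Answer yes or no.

The first-formed carbocation is secondary.
The adjacent cyclohexyl carbon already bears 2 other carbon substituents and has a hydrogen to migrate; after a 1,2-hydride shift from that carbon the positive charge sits on a tertiary centre.
Tertiary is more stable than secondary, so the shift occurs.

yes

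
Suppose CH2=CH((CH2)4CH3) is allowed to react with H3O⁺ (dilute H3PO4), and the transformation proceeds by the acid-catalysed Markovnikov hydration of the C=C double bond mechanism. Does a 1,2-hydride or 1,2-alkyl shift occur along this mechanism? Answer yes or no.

no

The first-formed carbocation is secondary.
No single 1,2-shift to an adjacent carbon would produce a more-substituted cation than the one already present, so no rearrangement occurs.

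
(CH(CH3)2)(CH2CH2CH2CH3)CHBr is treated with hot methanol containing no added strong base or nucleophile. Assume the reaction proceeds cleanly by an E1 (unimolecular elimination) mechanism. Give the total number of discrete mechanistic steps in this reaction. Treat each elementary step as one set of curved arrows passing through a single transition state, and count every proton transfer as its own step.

Step 1: Ionisation: the C–Br σ-bond cleaves heterolytically; both bonding electrons depart with Br⁻, leaving a secondary carbocation at the α-carbon.
Step 2: A hydride (H with its bonding pair) migrates from the adjacent isopropyl carbon to the cationic centre — a 1,2-hydride shift — upgrading the secondary cation to a tertiary one.
Step 3: Loss of a β-proton to a methanol molecule of the solvent: the C–H bonding pair collapses toward the cationic carbon to form the C=C π bond, yielding the alkene.
Total: 3 elementary steps.

3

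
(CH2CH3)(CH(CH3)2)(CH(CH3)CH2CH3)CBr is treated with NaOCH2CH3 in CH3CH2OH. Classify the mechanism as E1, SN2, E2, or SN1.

Conditions: a strong base with a tertiary substrate bearing a β-hydrogen.
These conditions are the textbook signature of the E2 pathway.
A strong (often hindered) base removes a β-H in concert with loss of the leaving group — bimolecular elimination.

E2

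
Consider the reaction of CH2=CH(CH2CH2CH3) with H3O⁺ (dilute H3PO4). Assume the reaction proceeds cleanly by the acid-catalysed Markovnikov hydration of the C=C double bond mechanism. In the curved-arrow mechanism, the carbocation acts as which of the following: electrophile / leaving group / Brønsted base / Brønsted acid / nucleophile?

electrophile

Step 2: A lone pair on the oxygen of H2O attacks the carbocation, forming a C–O bond and an oxonium ion (a protonated alcohol).
The carbocation accepts an electron pair into an empty or π* orbital — it is the electrophile.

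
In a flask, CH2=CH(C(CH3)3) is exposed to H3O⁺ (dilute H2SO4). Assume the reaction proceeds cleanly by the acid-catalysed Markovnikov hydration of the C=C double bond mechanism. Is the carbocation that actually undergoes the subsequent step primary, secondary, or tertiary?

Step 1: Electrophilic addition begins with the π(C=C) electrons forming a bond to the proton of H3O⁺. Following Markovnikov's rule, the resulting cation is secondary. H2O is released.
Step 2: A 1,2-methyl shift from the adjacent tert-butyl carbon moves the positive charge from the secondary centre to an adjacent carbon, generating a more stable tertiary carbocation.
The cation rearranges from secondary to tertiary via a 1,2-methyl shift from the adjacent tert-butyl carbon; the tertiary cation is what reacts next.

tertiary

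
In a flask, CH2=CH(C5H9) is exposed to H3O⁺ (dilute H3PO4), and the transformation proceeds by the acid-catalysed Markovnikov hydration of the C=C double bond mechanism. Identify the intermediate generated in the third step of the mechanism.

oxonium ion

Step 1: Protonation of the alkene by H3O⁺: the π bond acts as the nucleophile and picks up H⁺, giving the more stable (Markovnikov) secondary carbocation. H2O is released.
Step 2: A hydride (H with its bonding pair) migrates from the adjacent cyclopentyl carbon to the cationic centre — a 1,2-hydride shift — upgrading the secondary cation to a tertiary one.
Step 3: A lone pair on the oxygen of H2O attacks the carbocation, forming a C–O bond and an oxonium ion (a protonated alcohol).
After step 3 the species present is an oxonium ion.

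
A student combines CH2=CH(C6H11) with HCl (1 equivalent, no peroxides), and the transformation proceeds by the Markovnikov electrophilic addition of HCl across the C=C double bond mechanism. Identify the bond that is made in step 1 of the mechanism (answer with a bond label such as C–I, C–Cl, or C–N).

C–H

Step 1: Electrophilic addition begins with the π(C=C) electrons forming a bond to the proton of HCl. Following Markovnikov's rule, the resulting cation is secondary. The H–Cl bond breaks heterolytically, releasing Cl⁻.
The bond formed in this step is the C–H bond.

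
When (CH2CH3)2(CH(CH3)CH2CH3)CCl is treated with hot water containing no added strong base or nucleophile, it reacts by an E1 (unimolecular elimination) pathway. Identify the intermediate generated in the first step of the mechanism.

Step 1: The C–Cl bond breaks with both electrons going to the chloride; Cl⁻ leaves and a tertiary carbocation remains.
After step 1 the species present is a tertiary carbocation.

tertiary carbocation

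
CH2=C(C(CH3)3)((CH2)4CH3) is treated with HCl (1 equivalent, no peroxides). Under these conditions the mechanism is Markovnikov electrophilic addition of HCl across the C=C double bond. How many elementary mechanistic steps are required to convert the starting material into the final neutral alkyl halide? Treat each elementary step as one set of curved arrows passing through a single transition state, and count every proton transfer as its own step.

Step 1: Protonation of the alkene by HCl: the π bond acts as the nucleophile and picks up H⁺, giving the more stable (Markovnikov) tertiary carbocation. The H–Cl bond breaks heterolytically, releasing Cl⁻.
(No 1,2-shift: no single shift to an adjacent carbon would give a more stable cation.)
Step 2: The Cl⁻ anion donates a lone pair to the carbocation, forming the new C–Cl σ-bond and giving the neutral alkyl halide.
Total: 2 elementary steps.

2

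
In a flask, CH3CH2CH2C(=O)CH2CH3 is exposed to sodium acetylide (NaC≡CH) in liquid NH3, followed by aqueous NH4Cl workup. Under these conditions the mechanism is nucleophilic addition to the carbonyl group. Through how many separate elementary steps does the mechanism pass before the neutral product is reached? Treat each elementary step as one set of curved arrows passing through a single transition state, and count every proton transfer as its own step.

Step 1: Nucleophilic addition: HC≡C⁻ adds to the carbonyl carbon, pushing the π(C=O) electron pair onto oxygen and giving a tetrahedral alkoxide.
Step 2: The alkoxide picks up a proton during aqueous NH4Cl workup to yield a propargyl alcohol.
Total: 2 elementary steps.

2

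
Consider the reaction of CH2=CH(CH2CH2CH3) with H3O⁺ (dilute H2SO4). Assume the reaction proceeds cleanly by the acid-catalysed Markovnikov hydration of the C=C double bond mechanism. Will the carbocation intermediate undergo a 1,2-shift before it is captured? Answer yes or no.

The first-formed carbocation is secondary.
No single 1,2-shift to an adjacent carbon would produce a more-substituted cation than the one already present, so no rearrangement occurs.

no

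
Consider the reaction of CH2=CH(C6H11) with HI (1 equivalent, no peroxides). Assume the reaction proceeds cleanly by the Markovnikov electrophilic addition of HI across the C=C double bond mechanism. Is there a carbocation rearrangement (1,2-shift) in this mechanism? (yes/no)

The first-formed carbocation is secondary.
The adjacent cyclohexyl carbon already bears 2 other carbon substituents and has a hydrogen to migrate; after a 1,2-hydride shift from that carbon the positive charge sits on a tertiary centre.
Tertiary is more stable than secondary, so the shift occurs.

yes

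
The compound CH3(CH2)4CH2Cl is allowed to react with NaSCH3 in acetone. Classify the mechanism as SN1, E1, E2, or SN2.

SN2

Conditions: a primary substrate with a strong nucleophile in the polar aprotic solvent acetone.
These conditions are the textbook signature of the SN2 pathway.
An unhindered substrate with a strong nucleophile in a polar aprotic solvent favours one-step backside displacement.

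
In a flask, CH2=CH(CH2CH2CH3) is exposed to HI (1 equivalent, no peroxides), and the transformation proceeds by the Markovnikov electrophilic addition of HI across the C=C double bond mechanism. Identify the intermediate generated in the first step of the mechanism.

secondary carbocation

Step 1: Electrophilic addition begins with the π(C=C) electrons forming a bond to the proton of HI. Following Markovnikov's rule, the resulting cation is secondary. The H–I bond breaks heterolytically, releasing I⁻.
After step 1 the species present is a secondary carbocation.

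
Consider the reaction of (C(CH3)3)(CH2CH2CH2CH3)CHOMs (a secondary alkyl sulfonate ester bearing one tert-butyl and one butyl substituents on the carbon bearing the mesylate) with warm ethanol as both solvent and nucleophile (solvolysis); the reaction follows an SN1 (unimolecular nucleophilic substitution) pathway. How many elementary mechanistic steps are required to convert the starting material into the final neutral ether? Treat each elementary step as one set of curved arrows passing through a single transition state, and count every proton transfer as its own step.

4

Step 1: Unassisted departure of MsO⁻ (taking the C–O bonding pair) generates a secondary carbocation.
Step 2: A 1,2-methyl shift from the adjacent tert-butyl carbon moves the positive charge from the secondary centre to an adjacent carbon, generating a more stable tertiary carbocation.
Step 3: CH3CH2OH donates an oxygen lone pair into the empty p orbital of the cation, giving a protonated ether (an oxonium ion).
Step 4: A second solvent molecule removes the proton on oxygen, giving the neutral ether product.
Total: 4 elementary steps.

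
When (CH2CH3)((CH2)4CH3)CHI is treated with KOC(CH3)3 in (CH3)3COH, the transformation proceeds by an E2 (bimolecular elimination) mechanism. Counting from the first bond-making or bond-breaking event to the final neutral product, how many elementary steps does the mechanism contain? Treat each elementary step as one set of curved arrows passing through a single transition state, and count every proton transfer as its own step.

Step 1: In one step, (CH3)3CO⁻ pulls off a β-proton, the C–I bond cleaves, and a C=C double bond forms between the α- and β-carbons (E2, anti elimination).
Total: 1 elementary step.

1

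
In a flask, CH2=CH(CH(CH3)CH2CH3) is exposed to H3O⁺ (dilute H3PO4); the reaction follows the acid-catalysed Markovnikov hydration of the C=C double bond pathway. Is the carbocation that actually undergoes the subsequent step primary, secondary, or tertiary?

Step 1: The π electrons of the C=C bond attack a proton of H3O⁺; Markovnikov addition places the new C–H on the less-substituted alkene carbon, so the positive charge ends up on the more-substituted carbon — a secondary carbocation. H2O is released.
Step 2: A 1,2-hydride shift from the adjacent sec-butyl carbon moves the positive charge from the secondary centre to an adjacent carbon, generating a more stable tertiary carbocation.
The cation rearranges from secondary to tertiary via a 1,2-hydride shift from the adjacent sec-butyl carbon; the tertiary cation is what reacts next.

tertiary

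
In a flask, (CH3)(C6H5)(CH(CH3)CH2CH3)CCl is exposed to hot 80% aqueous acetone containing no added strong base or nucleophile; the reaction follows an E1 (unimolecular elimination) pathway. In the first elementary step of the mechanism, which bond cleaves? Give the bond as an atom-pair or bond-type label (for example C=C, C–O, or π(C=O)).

C–Cl

Step 1: Rate-determining heterolysis of the C–Cl bond gives Cl⁻ and a tertiary carbocation.
The bond broken in this step is the C–Cl bond.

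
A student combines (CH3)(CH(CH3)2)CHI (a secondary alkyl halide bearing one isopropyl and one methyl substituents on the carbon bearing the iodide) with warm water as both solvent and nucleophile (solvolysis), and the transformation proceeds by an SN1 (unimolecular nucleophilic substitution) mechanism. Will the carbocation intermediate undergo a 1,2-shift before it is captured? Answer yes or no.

The first-formed carbocation is secondary.
The adjacent isopropyl carbon already bears 2 other carbon substituents and has a hydrogen to migrate; after a 1,2-hydride shift from that carbon the positive charge sits on a tertiary centre.
Tertiary is more stable than secondary, so the shift occurs.

yes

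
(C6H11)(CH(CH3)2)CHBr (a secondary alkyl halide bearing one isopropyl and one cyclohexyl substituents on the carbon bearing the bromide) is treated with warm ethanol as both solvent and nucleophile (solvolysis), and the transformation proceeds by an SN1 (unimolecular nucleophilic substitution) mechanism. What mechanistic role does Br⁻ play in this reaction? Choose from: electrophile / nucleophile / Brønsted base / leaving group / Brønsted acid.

Step 1: Ionisation: the C–Br σ-bond cleaves heterolytically; both bonding electrons depart with Br⁻, leaving a secondary carbocation at the α-carbon.
Br⁻ departs with both electrons of the breaking σ-bond — that is the definition of a leaving group.

leaving group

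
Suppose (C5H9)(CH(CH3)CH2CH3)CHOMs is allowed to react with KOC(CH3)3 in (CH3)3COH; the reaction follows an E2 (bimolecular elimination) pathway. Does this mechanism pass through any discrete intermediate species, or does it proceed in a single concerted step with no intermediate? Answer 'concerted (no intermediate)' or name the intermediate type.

The strong base (CH3)3CO⁻ removes a β-hydrogen; in the same concerted event the electrons of the breaking C–H bond form the new π(C=C) bond and the C–O σ-bond breaks, expelling MsO⁻. Anti-periplanar geometry; one transition state.
All bond changes occur in one transition state; no discrete intermediate is formed.

concerted (no intermediate)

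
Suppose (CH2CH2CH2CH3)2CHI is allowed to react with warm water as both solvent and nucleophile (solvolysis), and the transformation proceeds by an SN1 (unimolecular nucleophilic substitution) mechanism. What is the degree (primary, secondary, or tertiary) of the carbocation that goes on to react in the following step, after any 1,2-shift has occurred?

Step 1: Ionisation: the C–I σ-bond cleaves heterolytically; both bonding electrons depart with I⁻, leaving a secondary carbocation at the α-carbon.
No single 1,2-shift to an adjacent carbon would give a more-substituted cation, so no rearrangement occurs.

secondary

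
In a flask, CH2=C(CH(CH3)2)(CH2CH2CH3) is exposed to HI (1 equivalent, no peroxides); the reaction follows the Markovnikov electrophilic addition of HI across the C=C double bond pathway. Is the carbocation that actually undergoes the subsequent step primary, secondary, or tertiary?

Step 1: The π electrons of the C=C bond attack a proton of HI; Markovnikov addition places the new C–H on the less-substituted alkene carbon, so the positive charge ends up on the more-substituted carbon — a tertiary carbocation. The H–I bond breaks heterolytically, releasing I⁻.
No single 1,2-shift to an adjacent carbon would give a more-substituted cation, so no rearrangement occurs.

tertiary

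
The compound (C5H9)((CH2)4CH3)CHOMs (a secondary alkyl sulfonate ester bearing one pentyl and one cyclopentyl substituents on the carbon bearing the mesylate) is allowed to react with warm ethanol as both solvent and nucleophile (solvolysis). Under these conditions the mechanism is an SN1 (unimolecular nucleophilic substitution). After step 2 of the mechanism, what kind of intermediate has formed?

tertiary carbocation

Step 1: Rate-determining heterolysis of the C–O bond gives MsO⁻ and a secondary carbocation.
Step 2: Carbocation rearrangement: a 1,2-hydride shift from the adjacent cyclopentyl carbon converts the initially-formed secondary cation into the more stable tertiary cation.
After step 2 the species present is a tertiary carbocation.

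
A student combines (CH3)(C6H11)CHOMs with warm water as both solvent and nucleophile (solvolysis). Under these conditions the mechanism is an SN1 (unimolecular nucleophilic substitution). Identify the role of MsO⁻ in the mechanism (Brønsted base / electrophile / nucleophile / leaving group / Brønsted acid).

leaving group

Step 1: The C–O bond breaks with both electrons going to the mesylate; MsO⁻ leaves and a secondary carbocation remains.
MsO⁻ departs with both electrons of the breaking σ-bond — that is the definition of a leaving group.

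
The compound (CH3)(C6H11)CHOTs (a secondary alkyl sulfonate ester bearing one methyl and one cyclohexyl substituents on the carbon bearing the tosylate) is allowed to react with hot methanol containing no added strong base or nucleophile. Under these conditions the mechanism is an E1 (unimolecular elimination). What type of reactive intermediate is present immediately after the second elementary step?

tertiary carbocation

Step 1: Unassisted departure of TsO⁻ (taking the C–O bonding pair) generates a secondary carbocation.
Step 2: A hydride (H with its bonding pair) migrates from the adjacent cyclohexyl carbon to the cationic centre — a 1,2-hydride shift — upgrading the secondary cation to a tertiary one.
After step 2 the species present is a tertiary carbocation.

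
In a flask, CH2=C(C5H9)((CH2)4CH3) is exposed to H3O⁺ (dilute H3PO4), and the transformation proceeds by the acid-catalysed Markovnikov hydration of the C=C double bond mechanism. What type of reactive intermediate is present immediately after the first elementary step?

Step 1: Electrophilic addition begins with the π(C=C) electrons forming a bond to the proton of H3O⁺. Following Markovnikov's rule, the resulting cation is tertiary. H2O is released.
After step 1 the species present is a tertiary carbocation.

tertiary carbocation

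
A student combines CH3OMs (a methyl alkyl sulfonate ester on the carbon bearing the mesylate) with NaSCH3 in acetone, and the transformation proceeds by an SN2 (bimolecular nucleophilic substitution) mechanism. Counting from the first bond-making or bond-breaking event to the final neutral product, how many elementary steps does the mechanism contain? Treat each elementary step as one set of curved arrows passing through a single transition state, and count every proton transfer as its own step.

1

Step 1: Backside attack by CH3S⁻ on the carbon bearing the mesylate: the new C–S bond forms as the C–O bond breaks, with Walden inversion at carbon.
Total: 1 elementary step.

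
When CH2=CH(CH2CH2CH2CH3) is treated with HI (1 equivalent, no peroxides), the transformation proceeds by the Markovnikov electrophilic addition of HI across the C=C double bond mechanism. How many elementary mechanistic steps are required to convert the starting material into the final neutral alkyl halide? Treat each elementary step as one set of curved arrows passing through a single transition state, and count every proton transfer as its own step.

2

Step 1: Protonation of the alkene by HI: the π bond acts as the nucleophile and picks up H⁺, giving the more stable (Markovnikov) secondary carbocation. The H–I bond breaks heterolytically, releasing I⁻.
(No 1,2-shift: no single shift to an adjacent carbon would give a more stable cation.)
Step 2: Nucleophilic attack by I⁻ on the carbocation completes the addition, giving R–I.
Total: 2 elementary steps.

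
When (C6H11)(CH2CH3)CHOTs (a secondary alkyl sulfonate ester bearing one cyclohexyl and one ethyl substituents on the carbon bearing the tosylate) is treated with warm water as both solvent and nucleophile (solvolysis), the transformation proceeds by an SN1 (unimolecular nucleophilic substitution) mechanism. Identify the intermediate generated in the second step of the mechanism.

Step 1: Rate-determining heterolysis of the C–O bond gives TsO⁻ and a secondary carbocation.
Step 2: A hydride (H with its bonding pair) migrates from the adjacent cyclohexyl carbon to the cationic centre — a 1,2-hydride shift — upgrading the secondary cation to a tertiary one.
After step 2 the species present is a tertiary carbocation.

tertiary carbocation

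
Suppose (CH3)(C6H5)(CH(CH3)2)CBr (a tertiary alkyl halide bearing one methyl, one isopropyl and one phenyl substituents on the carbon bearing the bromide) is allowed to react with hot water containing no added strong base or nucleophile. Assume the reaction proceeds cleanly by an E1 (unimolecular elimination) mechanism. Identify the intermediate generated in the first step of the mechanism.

tertiary carbocation

Step 1: Rate-determining heterolysis of the C–Br bond gives Br⁻ and a tertiary carbocation.
After step 1 the species present is a tertiary carbocation.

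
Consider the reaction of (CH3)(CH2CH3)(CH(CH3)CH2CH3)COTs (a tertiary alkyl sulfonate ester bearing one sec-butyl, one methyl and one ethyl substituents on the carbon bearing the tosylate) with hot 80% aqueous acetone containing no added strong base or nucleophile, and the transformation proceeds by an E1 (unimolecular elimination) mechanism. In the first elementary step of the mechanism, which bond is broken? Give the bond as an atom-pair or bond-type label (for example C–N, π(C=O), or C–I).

C–O

Step 1: The C–O bond breaks with both electrons going to the tosylate; TsO⁻ leaves and a tertiary carbocation remains.
The bond broken in this step is the C–O bond.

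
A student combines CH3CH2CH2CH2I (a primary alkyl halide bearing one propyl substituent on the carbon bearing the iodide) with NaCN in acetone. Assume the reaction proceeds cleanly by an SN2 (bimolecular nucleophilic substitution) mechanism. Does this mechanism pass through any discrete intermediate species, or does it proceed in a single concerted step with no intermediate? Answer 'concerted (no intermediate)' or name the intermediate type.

CN⁻ attacks the back face of the α-carbon while I⁻ departs with the C–I bonding pair — a single concerted displacement through a pentacoordinate transition state.
All bond changes occur in one transition state; no discrete intermediate is formed.

concerted (no intermediate)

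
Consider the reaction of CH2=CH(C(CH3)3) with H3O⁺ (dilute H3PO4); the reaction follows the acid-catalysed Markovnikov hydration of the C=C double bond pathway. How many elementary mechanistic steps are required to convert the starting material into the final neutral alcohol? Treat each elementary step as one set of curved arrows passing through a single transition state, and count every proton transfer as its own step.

4

Step 1: Protonation of the alkene by H3O⁺: the π bond acts as the nucleophile and picks up H⁺, giving the more stable (Markovnikov) secondary carbocation. H2O is released.
Step 2: A 1,2-methyl shift from the adjacent tert-butyl carbon moves the positive charge from the secondary centre to an adjacent carbon, generating a more stable tertiary carbocation.
Step 3: Water acts as the nucleophile: an oxygen lone pair bonds to the cationic carbon, giving an oxonium-ion intermediate.
Step 4: H2O removes a proton from the oxonium oxygen, regenerating H3O⁺ and giving the neutral alcohol.
Total: 4 elementary steps.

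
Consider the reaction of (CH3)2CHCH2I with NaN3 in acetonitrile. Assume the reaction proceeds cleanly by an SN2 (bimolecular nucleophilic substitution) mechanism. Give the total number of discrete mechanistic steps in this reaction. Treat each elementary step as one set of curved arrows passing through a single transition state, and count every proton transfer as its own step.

1

Step 1: The azide nucleophile donates a lone pair from N to the α-carbon in a backside attack; simultaneously the C–I σ-bond breaks and both of its electrons leave with I⁻. One concerted step with inversion of configuration.
Total: 1 elementary step.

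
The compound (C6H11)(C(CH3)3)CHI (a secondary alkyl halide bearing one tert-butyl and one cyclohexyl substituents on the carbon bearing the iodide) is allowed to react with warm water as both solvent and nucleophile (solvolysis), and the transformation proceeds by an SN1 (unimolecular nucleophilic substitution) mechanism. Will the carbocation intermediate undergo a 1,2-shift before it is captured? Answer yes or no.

yes

The first-formed carbocation is secondary.
The adjacent cyclohexyl carbon already bears 2 other carbon substituents and has a hydrogen to migrate; after a 1,2-hydride shift from that carbon the positive charge sits on a tertiary centre.
Tertiary is more stable than secondary, so the shift occurs.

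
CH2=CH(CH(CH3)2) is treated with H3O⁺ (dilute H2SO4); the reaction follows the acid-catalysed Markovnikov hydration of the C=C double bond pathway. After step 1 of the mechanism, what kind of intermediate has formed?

Step 1: The π electrons of the C=C bond attack a proton of H3O⁺; Markovnikov addition places the new C–H on the less-substituted alkene carbon, so the positive charge ends up on the more-substituted carbon — a secondary carbocation. H2O is released.
After step 1 the species present is a secondary carbocation.

secondary carbocation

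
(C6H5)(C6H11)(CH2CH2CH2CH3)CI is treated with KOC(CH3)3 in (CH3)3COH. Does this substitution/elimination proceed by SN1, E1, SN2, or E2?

Conditions: a strong/bulky base with a tertiary substrate bearing a β-hydrogen.
These conditions are the textbook signature of the E2 pathway.
A strong (often hindered) base removes a β-H in concert with loss of the leaving group — bimolecular elimination.

E2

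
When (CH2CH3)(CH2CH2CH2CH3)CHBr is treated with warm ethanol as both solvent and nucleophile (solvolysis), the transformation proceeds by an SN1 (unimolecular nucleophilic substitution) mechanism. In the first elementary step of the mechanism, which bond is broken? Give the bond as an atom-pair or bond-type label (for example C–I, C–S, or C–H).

C–Br

Step 1: Unassisted departure of Br⁻ (taking the C–Br bonding pair) generates a secondary carbocation.
The bond broken in this step is the C–Br bond.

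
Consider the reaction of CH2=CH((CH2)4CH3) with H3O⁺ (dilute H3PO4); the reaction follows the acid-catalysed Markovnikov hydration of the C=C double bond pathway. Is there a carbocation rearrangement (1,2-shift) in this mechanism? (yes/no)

The first-formed carbocation is secondary.
No single 1,2-shift to an adjacent carbon would produce a more-substituted cation than the one already present, so no rearrangement occurs.

no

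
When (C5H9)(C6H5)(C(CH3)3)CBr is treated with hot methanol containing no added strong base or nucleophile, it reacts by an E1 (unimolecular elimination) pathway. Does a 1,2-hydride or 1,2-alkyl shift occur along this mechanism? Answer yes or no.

no

The first-formed carbocation is tertiary.
No single 1,2-shift to an adjacent carbon would produce a more-substituted cation than the one already present, so no rearrangement occurs.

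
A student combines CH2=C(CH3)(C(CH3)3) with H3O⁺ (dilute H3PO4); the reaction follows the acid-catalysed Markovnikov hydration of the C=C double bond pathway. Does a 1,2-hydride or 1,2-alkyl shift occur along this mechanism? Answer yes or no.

The first-formed carbocation is tertiary.
No single 1,2-shift to an adjacent carbon would produce a more-substituted cation than the one already present, so no rearrangement occurs.

no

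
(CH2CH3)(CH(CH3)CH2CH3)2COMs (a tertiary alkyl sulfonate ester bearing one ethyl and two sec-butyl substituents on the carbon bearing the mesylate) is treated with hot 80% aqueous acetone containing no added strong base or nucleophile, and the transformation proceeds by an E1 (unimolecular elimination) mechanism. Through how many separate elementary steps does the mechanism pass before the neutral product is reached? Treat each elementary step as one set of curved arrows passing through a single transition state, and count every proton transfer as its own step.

2

Step 1: Ionisation: the C–O σ-bond cleaves heterolytically; both bonding electrons depart with MsO⁻, leaving a tertiary carbocation at the α-carbon.
(No 1,2-shift: no single shift to an adjacent carbon would give a more stable cation.)
Step 2: Loss of a β-proton to a water molecule of the solvent: the C–H bonding pair collapses toward the cationic carbon to form the C=C π bond, yielding the alkene.
Total: 2 elementary steps.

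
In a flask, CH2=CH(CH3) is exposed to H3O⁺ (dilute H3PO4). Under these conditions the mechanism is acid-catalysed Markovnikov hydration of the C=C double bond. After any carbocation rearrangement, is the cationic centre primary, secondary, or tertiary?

Step 1: Protonation of the alkene by H3O⁺: the π bond acts as the nucleophile and picks up H⁺, giving the more stable (Markovnikov) secondary carbocation. H2O is released.
No single 1,2-shift to an adjacent carbon would give a more-substituted cation, so no rearrangement occurs.

secondary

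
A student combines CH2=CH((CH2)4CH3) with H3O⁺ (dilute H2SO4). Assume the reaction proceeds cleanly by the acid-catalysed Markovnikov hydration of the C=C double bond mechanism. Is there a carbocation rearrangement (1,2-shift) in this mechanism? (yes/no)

no

The first-formed carbocation is secondary.
No single 1,2-shift to an adjacent carbon would produce a more-substituted cation than the one already present, so no rearrangement occurs.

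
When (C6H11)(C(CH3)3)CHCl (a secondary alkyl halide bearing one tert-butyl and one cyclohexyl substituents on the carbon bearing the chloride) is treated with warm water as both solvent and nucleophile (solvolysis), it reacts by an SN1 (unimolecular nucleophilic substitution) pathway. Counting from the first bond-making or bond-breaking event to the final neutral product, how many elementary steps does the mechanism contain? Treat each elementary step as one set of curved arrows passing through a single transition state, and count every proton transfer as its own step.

4

Step 1: Rate-determining heterolysis of the C–Cl bond gives Cl⁻ and a secondary carbocation.
Step 2: A hydride (H with its bonding pair) migrates from the adjacent cyclohexyl carbon to the cationic centre — a 1,2-hydride shift — upgrading the secondary cation to a tertiary one.
Step 3: A lone pair on the oxygen of H2O attacks the carbocation, forming a new C–O σ-bond and an oxonium ion.
Step 4: Deprotonation of the oxonium oxygen by solvent water yields the neutral alcohol.
Total: 4 elementary steps.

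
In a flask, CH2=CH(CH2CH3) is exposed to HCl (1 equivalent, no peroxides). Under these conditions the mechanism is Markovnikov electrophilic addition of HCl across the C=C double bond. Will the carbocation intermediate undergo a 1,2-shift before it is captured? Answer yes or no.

The first-formed carbocation is secondary.
No single 1,2-shift to an adjacent carbon would produce a more-substituted cation than the one already present, so no rearrangement occurs.

no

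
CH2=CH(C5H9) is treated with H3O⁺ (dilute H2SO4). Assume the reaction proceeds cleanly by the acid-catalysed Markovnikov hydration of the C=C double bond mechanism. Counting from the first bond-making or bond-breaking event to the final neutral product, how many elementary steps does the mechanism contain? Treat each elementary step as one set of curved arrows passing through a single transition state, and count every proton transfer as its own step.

Step 1: Protonation of the alkene by H3O⁺: the π bond acts as the nucleophile and picks up H⁺, giving the more stable (Markovnikov) secondary carbocation. H2O is released.
Step 2: A hydride (H with its bonding pair) migrates from the adjacent cyclopentyl carbon to the cationic centre — a 1,2-hydride shift — upgrading the secondary cation to a tertiary one.
Step 3: A lone pair on the oxygen of H2O attacks the carbocation, forming a C–O bond and an oxonium ion (a protonated alcohol).
Step 4: Proton transfer from the O–H of the oxonium ion to H2O completes the catalytic cycle and yields the alcohol.
Total: 4 elementary steps.

4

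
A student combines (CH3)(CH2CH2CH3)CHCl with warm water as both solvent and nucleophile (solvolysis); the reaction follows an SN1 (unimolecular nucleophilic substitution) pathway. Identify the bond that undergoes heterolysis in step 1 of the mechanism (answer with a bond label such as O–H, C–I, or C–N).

C–Cl

Step 1: Ionisation: the C–Cl σ-bond cleaves heterolytically; both bonding electrons depart with Cl⁻, leaving a secondary carbocation at the α-carbon.
The bond broken in this step is the C–Cl bond.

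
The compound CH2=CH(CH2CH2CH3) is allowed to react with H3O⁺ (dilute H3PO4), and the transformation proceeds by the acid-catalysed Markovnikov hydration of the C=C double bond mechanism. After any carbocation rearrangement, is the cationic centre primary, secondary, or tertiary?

Step 1: Protonation of the alkene by H3O⁺: the π bond acts as the nucleophile and picks up H⁺, giving the more stable (Markovnikov) secondary carbocation. H2O is released.
No single 1,2-shift to an adjacent carbon would give a more-substituted cation, so no rearrangement occurs.

secondary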